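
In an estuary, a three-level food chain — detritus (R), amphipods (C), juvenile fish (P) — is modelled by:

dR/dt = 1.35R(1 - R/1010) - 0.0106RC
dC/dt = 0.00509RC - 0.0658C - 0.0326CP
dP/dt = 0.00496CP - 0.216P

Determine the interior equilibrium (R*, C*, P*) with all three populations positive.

R* ≈ 665, C* ≈ 43.5, P* ≈ 102

From dP/dt = 0: 0.00496C* = 0.216, so C* = 43.5.
From dR/dt = 0: 1.35(1 - R*/1010) = 0.0106·43.5, giving R* = 1010·(1 - 0.342) = 665.
From dC/dt = 0: 0.00509·665 - 0.0658 = 0.0326P*, so P* = 3.32/0.0326 = 102.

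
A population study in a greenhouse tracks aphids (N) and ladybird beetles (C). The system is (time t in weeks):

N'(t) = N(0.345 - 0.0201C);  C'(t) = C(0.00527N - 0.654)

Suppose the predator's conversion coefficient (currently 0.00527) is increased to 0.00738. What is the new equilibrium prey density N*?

N* ≈ 88.6

At the interior fixed point, setting dC/dt = 0 with C > 0 fixes N* = (predator death rate)/(NC coefficient) — independent of the other coefficients.
With the change, N* = 0.654/0.00738 = 88.6; it falls from 124.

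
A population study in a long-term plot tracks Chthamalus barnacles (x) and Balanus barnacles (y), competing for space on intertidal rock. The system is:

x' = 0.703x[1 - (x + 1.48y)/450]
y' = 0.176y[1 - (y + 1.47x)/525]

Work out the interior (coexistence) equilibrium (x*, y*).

x* ≈ 278, y* ≈ 116

Setting both brackets to zero gives the nullclines x + 1.48y = 450 and 1.47x + y = 525.
Substituting y = 525 - 1.47x into the first: x(1 - 1.48·1.47) = 450 - 1.48·525.
So x* = -327/-1.18 = 278, and then y* = 525 - 1.47·278 = 116.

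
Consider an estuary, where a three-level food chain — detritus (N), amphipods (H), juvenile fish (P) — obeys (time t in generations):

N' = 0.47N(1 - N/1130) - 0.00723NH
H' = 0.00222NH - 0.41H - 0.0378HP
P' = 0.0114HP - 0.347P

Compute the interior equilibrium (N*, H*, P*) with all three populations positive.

N* ≈ 601, H* ≈ 30.4, P* ≈ 24.4

From dP/dt = 0: 0.0114H* = 0.347, so H* = 30.4.
From dN/dt = 0: 0.47(1 - N*/1130) = 0.00723·30.4, giving N* = 1130·(1 - 0.468) = 601.
From dH/dt = 0: 0.00222·601 - 0.41 = 0.0378P*, so P* = 0.924/0.0378 = 24.4.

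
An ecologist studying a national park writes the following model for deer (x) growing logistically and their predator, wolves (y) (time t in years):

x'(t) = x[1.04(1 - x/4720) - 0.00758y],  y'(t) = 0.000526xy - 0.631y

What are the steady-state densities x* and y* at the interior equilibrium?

x* ≈ 1200, y* ≈ 102

From dy/dt = 0 with y > 0: 0.000526x* = 0.631, so x* = 1200.
Substitute into dx/dt = 0: 1.04(1 - 1200/4720) = 0.00758y*.
The bracket is 0.746, giving y* = 0.776/0.00758 = 102.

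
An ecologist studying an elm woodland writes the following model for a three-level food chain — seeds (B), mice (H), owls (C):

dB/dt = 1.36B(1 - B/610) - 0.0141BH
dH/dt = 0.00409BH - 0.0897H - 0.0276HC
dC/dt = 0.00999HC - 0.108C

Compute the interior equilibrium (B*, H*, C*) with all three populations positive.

B* ≈ 542, H* ≈ 10.8, C* ≈ 77

From dC/dt = 0: 0.00999H* = 0.108, so H* = 10.8.
From dB/dt = 0: 1.36(1 - B*/610) = 0.0141·10.8, giving B* = 610·(1 - 0.112) = 542.
From dH/dt = 0: 0.00409·542 - 0.0897 = 0.0276C*, so C* = 2.13/0.0276 = 77.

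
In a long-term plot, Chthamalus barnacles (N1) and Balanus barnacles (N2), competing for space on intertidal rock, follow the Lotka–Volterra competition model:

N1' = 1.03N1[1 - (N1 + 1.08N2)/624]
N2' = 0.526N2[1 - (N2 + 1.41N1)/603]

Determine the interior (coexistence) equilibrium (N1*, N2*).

N1* ≈ 52.1, N2* ≈ 530

Setting both brackets to zero gives the nullclines N1 + 1.08N2 = 624 and 1.41N1 + N2 = 603.
Substituting N2 = 603 - 1.41N1 into the first: N1(1 - 1.08·1.41) = 624 - 1.08·603.
So N1* = -27.2/-0.523 = 52.1, and then N2* = 603 - 1.41·52.1 = 530.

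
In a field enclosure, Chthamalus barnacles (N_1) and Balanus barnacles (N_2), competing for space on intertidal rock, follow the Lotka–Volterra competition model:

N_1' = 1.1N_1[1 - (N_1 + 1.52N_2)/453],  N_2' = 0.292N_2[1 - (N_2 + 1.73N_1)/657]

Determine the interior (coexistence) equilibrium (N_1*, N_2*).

N_1* ≈ 335, N_2* ≈ 77.7

Setting both brackets to zero gives the nullclines N_1 + 1.52N_2 = 453 and 1.73N_1 + N_2 = 657.
Substituting N_2 = 657 - 1.73N_1 into the first: N_1(1 - 1.52·1.73) = 453 - 1.52·657.
So N_1* = -546/-1.63 = 335, and then N_2* = 657 - 1.73·335 = 77.7.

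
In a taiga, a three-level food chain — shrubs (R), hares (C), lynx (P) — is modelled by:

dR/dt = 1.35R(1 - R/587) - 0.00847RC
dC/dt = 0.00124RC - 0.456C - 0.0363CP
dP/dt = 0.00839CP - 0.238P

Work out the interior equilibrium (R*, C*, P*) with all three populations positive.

From dP/dt = 0: 0.00839C* = 0.238, so C* = 28.4.
From dR/dt = 0: 1.35(1 - R*/587) = 0.00847·28.4, giving R* = 587·(1 - 0.178) = 483.
From dC/dt = 0: 0.00124·483 - 0.456 = 0.0363P*, so P* = 0.142/0.0363 = 3.92.

R* ≈ 483, C* ≈ 28.4, P* ≈ 3.92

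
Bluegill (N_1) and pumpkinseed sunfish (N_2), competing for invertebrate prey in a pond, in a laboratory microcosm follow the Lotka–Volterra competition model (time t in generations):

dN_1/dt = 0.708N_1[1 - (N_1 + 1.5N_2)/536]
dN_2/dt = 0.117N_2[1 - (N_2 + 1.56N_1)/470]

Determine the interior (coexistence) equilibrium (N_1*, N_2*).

Setting both brackets to zero gives the nullclines N_1 + 1.5N_2 = 536 and 1.56N_1 + N_2 = 470.
Substituting N_2 = 470 - 1.56N_1 into the first: N_1(1 - 1.5·1.56) = 536 - 1.5·470.
So N_1* = -169/-1.34 = 126, and then N_2* = 470 - 1.56·126 = 273.

N_1* ≈ 126, N_2* ≈ 273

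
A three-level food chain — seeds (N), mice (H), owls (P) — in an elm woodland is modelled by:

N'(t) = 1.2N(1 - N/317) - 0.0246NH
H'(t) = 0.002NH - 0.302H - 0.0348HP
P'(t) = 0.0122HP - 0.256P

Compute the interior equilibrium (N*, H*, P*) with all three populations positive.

From dP/dt = 0: 0.0122H* = 0.256, so H* = 21.
From dN/dt = 0: 1.2(1 - N*/317) = 0.0246·21, giving N* = 317·(1 - 0.43) = 181.
From dH/dt = 0: 0.002·181 - 0.302 = 0.0348P*, so P* = 0.0593/0.0348 = 1.7.

N* ≈ 181, H* ≈ 21, P* ≈ 1.7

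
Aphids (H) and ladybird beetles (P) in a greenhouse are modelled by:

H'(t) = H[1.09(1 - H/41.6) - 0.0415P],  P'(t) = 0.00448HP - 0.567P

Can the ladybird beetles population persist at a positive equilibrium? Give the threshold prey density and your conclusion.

The predator equation gives dP/dt > 0 only when H > 0.567/0.00448 = 127.
Without the predator, H → K = 41.6. Since 41.6 < 127, the predator cannot invade.

Threshold H = 127; K < 127, so no, the predator goes extinct.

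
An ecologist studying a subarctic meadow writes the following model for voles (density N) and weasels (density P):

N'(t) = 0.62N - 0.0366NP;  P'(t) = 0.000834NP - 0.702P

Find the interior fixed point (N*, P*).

Set dP/dt = 0 with P > 0: 0.000834N - 0.702 = 0, so N* = 0.702/0.000834 = 842.
Set dN/dt = 0 with N > 0: 0.62 - 0.0366P = 0, so P* = 0.62/0.0366 = 16.9.

N* ≈ 842, P* ≈ 16.9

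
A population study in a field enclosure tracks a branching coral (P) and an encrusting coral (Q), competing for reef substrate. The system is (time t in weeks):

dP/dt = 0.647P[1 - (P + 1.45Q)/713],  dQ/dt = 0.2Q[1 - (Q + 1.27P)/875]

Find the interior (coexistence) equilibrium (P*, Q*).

Setting both brackets to zero gives the nullclines P + 1.45Q = 713 and 1.27P + Q = 875.
Substituting Q = 875 - 1.27P into the first: P(1 - 1.45·1.27) = 713 - 1.45·875.
So P* = -556/-0.841 = 660, and then Q* = 875 - 1.27·660 = 36.3.

P* ≈ 660, Q* ≈ 36.3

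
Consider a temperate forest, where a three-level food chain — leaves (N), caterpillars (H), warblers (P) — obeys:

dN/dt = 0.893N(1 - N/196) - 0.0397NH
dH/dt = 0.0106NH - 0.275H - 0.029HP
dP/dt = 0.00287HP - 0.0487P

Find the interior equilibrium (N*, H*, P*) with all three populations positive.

N* ≈ 48.1, H* ≈ 17, P* ≈ 8.11

From dP/dt = 0: 0.00287H* = 0.0487, so H* = 17.
From dN/dt = 0: 0.893(1 - N*/196) = 0.0397·17, giving N* = 196·(1 - 0.754) = 48.1.
From dH/dt = 0: 0.0106·48.1 - 0.275 = 0.029P*, so P* = 0.235/0.029 = 8.11.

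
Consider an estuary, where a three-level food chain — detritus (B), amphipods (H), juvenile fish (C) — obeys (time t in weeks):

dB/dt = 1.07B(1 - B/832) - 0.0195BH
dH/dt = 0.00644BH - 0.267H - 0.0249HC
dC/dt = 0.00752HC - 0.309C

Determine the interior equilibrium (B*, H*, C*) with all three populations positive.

From dC/dt = 0: 0.00752H* = 0.309, so H* = 41.1.
From dB/dt = 0: 1.07(1 - B*/832) = 0.0195·41.1, giving B* = 832·(1 - 0.749) = 209.
From dH/dt = 0: 0.00644·209 - 0.267 = 0.0249C*, so C* = 1.08/0.0249 = 43.3.

B* ≈ 209, H* ≈ 41.1, C* ≈ 43.3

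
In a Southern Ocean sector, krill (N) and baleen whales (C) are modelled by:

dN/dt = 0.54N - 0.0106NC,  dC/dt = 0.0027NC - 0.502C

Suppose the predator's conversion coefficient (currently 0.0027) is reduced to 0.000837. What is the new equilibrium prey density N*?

N* ≈ 600

At the interior fixed point, setting dC/dt = 0 with C > 0 fixes N* = (predator death rate)/(NC coefficient) — independent of the other coefficients.
With the change, N* = 0.502/0.000837 = 600; it rises from 186.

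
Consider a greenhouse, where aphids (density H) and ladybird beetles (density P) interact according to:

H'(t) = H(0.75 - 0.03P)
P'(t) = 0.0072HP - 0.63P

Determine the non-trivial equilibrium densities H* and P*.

H* ≈ 87.5, P* ≈ 25

Set dP/dt = 0 with P > 0: 0.0072H - 0.63 = 0, so H* = 0.63/0.0072 = 87.5.
Set dH/dt = 0 with H > 0: 0.75 - 0.03P = 0, so P* = 0.75/0.03 = 25.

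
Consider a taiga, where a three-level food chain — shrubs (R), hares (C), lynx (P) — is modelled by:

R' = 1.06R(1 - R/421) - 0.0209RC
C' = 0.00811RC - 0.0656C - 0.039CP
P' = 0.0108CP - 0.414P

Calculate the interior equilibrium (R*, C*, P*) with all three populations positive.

R* ≈ 103, C* ≈ 38.3, P* ≈ 19.7

From dP/dt = 0: 0.0108C* = 0.414, so C* = 38.3.
From dR/dt = 0: 1.06(1 - R*/421) = 0.0209·38.3, giving R* = 421·(1 - 0.756) = 103.
From dC/dt = 0: 0.00811·103 - 0.0656 = 0.039P*, so P* = 0.768/0.039 = 19.7.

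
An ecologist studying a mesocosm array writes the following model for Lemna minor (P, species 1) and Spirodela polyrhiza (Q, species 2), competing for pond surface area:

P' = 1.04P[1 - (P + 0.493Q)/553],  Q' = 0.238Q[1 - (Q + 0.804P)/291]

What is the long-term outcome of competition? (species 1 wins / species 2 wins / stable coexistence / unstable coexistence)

species 1 excludes species 2

Compare the nullcline intercepts: K1/α12 = 553/0.493 = 1120 > K2 = 291; K2/α21 = 291/0.804 = 362 < K1 = 553.
Since the inequalities point opposite ways, species 1 can invade but species 2 cannot.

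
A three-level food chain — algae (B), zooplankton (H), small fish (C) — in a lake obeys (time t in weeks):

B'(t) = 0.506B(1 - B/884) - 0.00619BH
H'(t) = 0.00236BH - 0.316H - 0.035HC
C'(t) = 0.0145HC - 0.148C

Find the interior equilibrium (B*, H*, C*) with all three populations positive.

B* ≈ 774, H* ≈ 10.2, C* ≈ 43.1

From dC/dt = 0: 0.0145H* = 0.148, so H* = 10.2.
From dB/dt = 0: 0.506(1 - B*/884) = 0.00619·10.2, giving B* = 884·(1 - 0.125) = 774.
From dH/dt = 0: 0.00236·774 - 0.316 = 0.035C*, so C* = 1.51/0.035 = 43.1.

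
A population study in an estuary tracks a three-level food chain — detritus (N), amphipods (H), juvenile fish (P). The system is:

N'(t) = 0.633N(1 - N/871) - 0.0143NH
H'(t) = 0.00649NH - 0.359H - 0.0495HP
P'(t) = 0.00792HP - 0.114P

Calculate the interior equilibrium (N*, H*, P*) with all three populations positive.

From dP/dt = 0: 0.00792H* = 0.114, so H* = 14.4.
From dN/dt = 0: 0.633(1 - N*/871) = 0.0143·14.4, giving N* = 871·(1 - 0.325) = 588.
From dH/dt = 0: 0.00649·588 - 0.359 = 0.0495P*, so P* = 3.46/0.0495 = 69.8.

N* ≈ 588, H* ≈ 14.4, P* ≈ 69.8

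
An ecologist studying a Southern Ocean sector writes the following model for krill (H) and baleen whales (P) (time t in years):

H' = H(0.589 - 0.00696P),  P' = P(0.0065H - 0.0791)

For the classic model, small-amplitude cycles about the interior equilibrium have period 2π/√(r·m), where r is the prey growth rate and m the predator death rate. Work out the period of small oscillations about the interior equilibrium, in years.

Here r = 0.589 and m = 0.0791, so r·m = 0.0466.
ω = √0.0466 = 0.216 per year, hence T = 2π/ω ≈ 29.1 years.

T ≈ 29.1 years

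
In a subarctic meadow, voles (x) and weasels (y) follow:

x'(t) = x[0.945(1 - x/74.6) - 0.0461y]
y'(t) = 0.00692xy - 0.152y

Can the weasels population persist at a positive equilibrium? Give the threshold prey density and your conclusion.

Threshold x = 22; K > 22, so yes, the predator persists.

The predator equation gives dy/dt > 0 only when x > 0.152/0.00692 = 22.
Without the predator, x → K = 74.6. Since 74.6 > 22, the predator can invade and persist.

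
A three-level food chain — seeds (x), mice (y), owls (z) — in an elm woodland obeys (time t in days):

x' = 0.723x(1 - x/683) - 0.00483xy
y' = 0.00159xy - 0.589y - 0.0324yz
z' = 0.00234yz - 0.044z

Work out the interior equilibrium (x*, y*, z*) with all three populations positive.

x* ≈ 597, y* ≈ 18.8, z* ≈ 11.1

From dz/dt = 0: 0.00234y* = 0.044, so y* = 18.8.
From dx/dt = 0: 0.723(1 - x*/683) = 0.00483·18.8, giving x* = 683·(1 - 0.126) = 597.
From dy/dt = 0: 0.00159·597 - 0.589 = 0.0324z*, so z* = 0.361/0.0324 = 11.1.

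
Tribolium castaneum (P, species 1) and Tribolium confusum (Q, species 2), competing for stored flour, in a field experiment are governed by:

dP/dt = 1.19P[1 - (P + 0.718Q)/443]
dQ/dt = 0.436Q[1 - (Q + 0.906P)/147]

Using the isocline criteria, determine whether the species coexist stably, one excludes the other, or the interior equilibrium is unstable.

species 1 excludes species 2

Compare the nullcline intercepts: K1/α12 = 443/0.718 = 617 > K2 = 147; K2/α21 = 147/0.906 = 162 < K1 = 443.
Since the inequalities point opposite ways, species 1 can invade but species 2 cannot.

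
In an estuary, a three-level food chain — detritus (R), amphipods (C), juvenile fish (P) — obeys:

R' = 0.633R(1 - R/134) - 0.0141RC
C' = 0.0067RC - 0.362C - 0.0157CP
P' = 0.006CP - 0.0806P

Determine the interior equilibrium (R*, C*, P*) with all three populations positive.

R* ≈ 93.9, C* ≈ 13.4, P* ≈ 17

From dP/dt = 0: 0.006C* = 0.0806, so C* = 13.4.
From dR/dt = 0: 0.633(1 - R*/134) = 0.0141·13.4, giving R* = 134·(1 - 0.299) = 93.9.
From dC/dt = 0: 0.0067·93.9 - 0.362 = 0.0157P*, so P* = 0.267/0.0157 = 17.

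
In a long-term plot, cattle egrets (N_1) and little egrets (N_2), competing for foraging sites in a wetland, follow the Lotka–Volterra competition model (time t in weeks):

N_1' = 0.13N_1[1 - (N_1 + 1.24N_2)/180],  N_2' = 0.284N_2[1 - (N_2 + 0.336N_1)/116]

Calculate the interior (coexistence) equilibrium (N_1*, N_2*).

Setting both brackets to zero gives the nullclines N_1 + 1.24N_2 = 180 and 0.336N_1 + N_2 = 116.
Substituting N_2 = 116 - 0.336N_1 into the first: N_1(1 - 1.24·0.336) = 180 - 1.24·116.
So N_1* = 36.2/0.583 = 62, and then N_2* = 116 - 0.336·62 = 95.2.

N_1* ≈ 62, N_2* ≈ 95.2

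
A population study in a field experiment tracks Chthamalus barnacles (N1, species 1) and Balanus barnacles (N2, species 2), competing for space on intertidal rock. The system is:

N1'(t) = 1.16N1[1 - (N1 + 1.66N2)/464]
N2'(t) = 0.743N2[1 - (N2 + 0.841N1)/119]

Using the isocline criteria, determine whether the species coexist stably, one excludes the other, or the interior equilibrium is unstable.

species 1 excludes species 2

Compare the nullcline intercepts: K1/α12 = 464/1.66 = 280 > K2 = 119; K2/α21 = 119/0.841 = 141 < K1 = 464.
Since the inequalities point opposite ways, species 1 can invade but species 2 cannot.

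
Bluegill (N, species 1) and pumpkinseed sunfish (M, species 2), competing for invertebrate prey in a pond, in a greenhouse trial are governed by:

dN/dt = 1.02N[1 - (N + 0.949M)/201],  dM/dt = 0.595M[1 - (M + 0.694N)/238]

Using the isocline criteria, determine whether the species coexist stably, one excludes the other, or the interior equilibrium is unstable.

species 2 excludes species 1

Compare the nullcline intercepts: K1/α12 = 201/0.949 = 212 < K2 = 238; K2/α21 = 238/0.694 = 343 > K1 = 201.
Since the inequalities point opposite ways, species 2 can invade but species 1 cannot.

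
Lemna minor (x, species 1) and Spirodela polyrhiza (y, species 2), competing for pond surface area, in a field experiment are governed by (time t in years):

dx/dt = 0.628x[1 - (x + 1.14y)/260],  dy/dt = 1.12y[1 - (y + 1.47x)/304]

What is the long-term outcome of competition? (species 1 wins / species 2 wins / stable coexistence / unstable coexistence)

unstable coexistence (outcome depends on initial conditions)

Compare the nullcline intercepts: K1/α12 = 260/1.14 = 228 < K2 = 304; K2/α21 = 304/1.47 = 207 < K1 = 260.
Since both are reversed, neither can invade when rare; the interior point is a saddle.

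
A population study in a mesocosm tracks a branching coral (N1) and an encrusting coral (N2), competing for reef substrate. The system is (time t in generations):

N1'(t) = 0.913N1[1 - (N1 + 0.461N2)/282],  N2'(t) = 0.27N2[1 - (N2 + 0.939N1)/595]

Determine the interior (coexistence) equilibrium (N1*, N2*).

N1* ≈ 13.6, N2* ≈ 582

Setting both brackets to zero gives the nullclines N1 + 0.461N2 = 282 and 0.939N1 + N2 = 595.
Substituting N2 = 595 - 0.939N1 into the first: N1(1 - 0.461·0.939) = 282 - 0.461·595.
So N1* = 7.7/0.567 = 13.6, and then N2* = 595 - 0.939·13.6 = 582.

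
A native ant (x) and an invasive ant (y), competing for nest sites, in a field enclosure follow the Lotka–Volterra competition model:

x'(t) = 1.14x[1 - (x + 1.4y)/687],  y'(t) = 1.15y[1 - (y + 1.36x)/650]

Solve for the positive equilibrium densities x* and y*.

Setting both brackets to zero gives the nullclines x + 1.4y = 687 and 1.36x + y = 650.
Substituting y = 650 - 1.36x into the first: x(1 - 1.4·1.36) = 687 - 1.4·650.
So x* = -223/-0.904 = 247, and then y* = 650 - 1.36·247 = 315.

x* ≈ 247, y* ≈ 315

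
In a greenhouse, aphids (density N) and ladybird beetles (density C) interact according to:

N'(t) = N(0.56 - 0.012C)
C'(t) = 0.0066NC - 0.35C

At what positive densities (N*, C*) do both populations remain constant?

N* ≈ 53, C* ≈ 46.7

Set dC/dt = 0 with C > 0: 0.0066N - 0.35 = 0, so N* = 0.35/0.0066 = 53.
Set dN/dt = 0 with N > 0: 0.56 - 0.012C = 0, so C* = 0.56/0.012 = 46.7.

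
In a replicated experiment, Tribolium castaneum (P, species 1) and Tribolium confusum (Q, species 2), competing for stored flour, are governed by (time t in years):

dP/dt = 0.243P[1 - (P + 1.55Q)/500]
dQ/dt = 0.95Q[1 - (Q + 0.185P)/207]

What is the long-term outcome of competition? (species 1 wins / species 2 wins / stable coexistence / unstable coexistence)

Compare the nullcline intercepts: K1/α12 = 500/1.55 = 323 > K2 = 207; K2/α21 = 207/0.185 = 1120 > K1 = 500.
Since both inequalities hold, each species can invade when rare, so the interior equilibrium is stable.

stable coexistence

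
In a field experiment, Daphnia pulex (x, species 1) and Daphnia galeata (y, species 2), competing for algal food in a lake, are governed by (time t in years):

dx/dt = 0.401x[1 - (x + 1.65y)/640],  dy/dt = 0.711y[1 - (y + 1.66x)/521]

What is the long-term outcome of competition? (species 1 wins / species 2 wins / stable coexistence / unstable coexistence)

unstable coexistence (outcome depends on initial conditions)

Compare the nullcline intercepts: K1/α12 = 640/1.65 = 388 < K2 = 521; K2/α21 = 521/1.66 = 314 < K1 = 640.
Since both are reversed, neither can invade when rare; the interior point is a saddle.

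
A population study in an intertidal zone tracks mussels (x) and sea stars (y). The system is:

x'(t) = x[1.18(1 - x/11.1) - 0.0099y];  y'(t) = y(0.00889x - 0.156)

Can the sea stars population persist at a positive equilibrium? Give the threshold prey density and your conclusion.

The predator equation gives dy/dt > 0 only when x > 0.156/0.00889 = 17.5.
Without the predator, x → K = 11.1. Since 11.1 < 17.5, the predator cannot invade.

Threshold x = 17.5; K < 17.5, so no, the predator goes extinct.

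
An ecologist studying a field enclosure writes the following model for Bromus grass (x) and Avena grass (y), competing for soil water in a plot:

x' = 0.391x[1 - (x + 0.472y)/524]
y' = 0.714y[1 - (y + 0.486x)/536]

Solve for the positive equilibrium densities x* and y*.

Setting both brackets to zero gives the nullclines x + 0.472y = 524 and 0.486x + y = 536.
Substituting y = 536 - 0.486x into the first: x(1 - 0.472·0.486) = 524 - 0.472·536.
So x* = 271/0.771 = 352, and then y* = 536 - 0.486·352 = 365.

x* ≈ 352, y* ≈ 365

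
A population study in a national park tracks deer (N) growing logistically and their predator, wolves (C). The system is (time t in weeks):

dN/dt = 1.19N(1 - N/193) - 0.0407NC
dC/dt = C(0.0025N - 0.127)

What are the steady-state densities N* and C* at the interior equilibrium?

N* ≈ 50.8, C* ≈ 21.5

From dC/dt = 0 with C > 0: 0.0025N* = 0.127, so N* = 50.8.
Substitute into dN/dt = 0: 1.19(1 - 50.8/193) = 0.0407C*.
The bracket is 0.737, giving C* = 0.877/0.0407 = 21.5.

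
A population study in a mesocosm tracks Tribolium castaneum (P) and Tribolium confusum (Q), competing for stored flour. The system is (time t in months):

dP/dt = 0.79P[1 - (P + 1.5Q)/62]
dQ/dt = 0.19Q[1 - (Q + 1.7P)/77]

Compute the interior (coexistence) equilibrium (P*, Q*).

Setting both brackets to zero gives the nullclines P + 1.5Q = 62 and 1.7P + Q = 77.
Substituting Q = 77 - 1.7P into the first: P(1 - 1.5·1.7) = 62 - 1.5·77.
So P* = -53.5/-1.55 = 34.5, and then Q* = 77 - 1.7·34.5 = 18.3.

P* ≈ 34.5, Q* ≈ 18.3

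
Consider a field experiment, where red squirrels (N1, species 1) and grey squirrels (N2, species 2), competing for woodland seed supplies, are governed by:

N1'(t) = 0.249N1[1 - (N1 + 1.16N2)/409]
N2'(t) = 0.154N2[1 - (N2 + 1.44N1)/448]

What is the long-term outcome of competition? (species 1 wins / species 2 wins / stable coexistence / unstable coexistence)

Compare the nullcline intercepts: K1/α12 = 409/1.16 = 353 < K2 = 448; K2/α21 = 448/1.44 = 311 < K1 = 409.
Since both are reversed, neither can invade when rare; the interior point is a saddle.

unstable coexistence (outcome depends on initial conditions)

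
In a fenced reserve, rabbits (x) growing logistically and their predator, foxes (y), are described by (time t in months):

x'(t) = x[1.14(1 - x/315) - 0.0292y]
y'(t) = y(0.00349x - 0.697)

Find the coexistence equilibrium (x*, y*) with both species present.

x* ≈ 200, y* ≈ 14.3

From dy/dt = 0 with y > 0: 0.00349x* = 0.697, so x* = 200.
Substitute into dx/dt = 0: 1.14(1 - 200/315) = 0.0292y*.
The bracket is 0.366, giving y* = 0.417/0.0292 = 14.3.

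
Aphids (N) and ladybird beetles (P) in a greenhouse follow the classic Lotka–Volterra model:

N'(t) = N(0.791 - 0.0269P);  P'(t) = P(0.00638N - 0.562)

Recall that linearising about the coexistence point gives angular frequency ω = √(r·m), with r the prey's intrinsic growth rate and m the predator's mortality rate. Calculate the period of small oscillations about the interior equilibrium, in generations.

Here r = 0.791 and m = 0.562, so r·m = 0.445.
ω = √0.445 = 0.667 per generation, hence T = 2π/ω ≈ 9.42 generations.

T ≈ 9.42 generations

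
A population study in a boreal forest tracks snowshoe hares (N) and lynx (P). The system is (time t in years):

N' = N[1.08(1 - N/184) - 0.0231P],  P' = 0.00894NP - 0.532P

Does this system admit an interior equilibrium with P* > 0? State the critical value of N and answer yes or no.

The predator equation gives dP/dt > 0 only when N > 0.532/0.00894 = 59.5.
Without the predator, N → K = 184. Since 184 > 59.5, the predator can invade and persist.

Threshold N = 59.5; K > 59.5, so yes, the predator persists.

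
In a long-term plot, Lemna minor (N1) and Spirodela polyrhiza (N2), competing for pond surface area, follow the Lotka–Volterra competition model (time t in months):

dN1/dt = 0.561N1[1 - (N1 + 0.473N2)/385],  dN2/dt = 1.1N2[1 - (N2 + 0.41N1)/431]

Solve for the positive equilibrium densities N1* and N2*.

N1* ≈ 225, N2* ≈ 339

Setting both brackets to zero gives the nullclines N1 + 0.473N2 = 385 and 0.41N1 + N2 = 431.
Substituting N2 = 431 - 0.41N1 into the first: N1(1 - 0.473·0.41) = 385 - 0.473·431.
So N1* = 181/0.806 = 225, and then N2* = 431 - 0.41·225 = 339.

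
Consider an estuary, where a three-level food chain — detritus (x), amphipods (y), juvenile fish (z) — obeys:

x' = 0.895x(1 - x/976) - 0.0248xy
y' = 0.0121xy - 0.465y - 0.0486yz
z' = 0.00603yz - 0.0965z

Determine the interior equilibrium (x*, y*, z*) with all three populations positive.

From dz/dt = 0: 0.00603y* = 0.0965, so y* = 16.
From dx/dt = 0: 0.895(1 - x*/976) = 0.0248·16, giving x* = 976·(1 - 0.443) = 543.
From dy/dt = 0: 0.0121·543 - 0.465 = 0.0486z*, so z* = 6.11/0.0486 = 126.

x* ≈ 543, y* ≈ 16, z* ≈ 126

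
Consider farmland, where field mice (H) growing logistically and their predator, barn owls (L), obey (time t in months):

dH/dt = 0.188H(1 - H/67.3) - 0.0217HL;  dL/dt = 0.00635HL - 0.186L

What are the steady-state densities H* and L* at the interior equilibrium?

From dL/dt = 0 with L > 0: 0.00635H* = 0.186, so H* = 29.3.
Substitute into dH/dt = 0: 0.188(1 - 29.3/67.3) = 0.0217L*.
The bracket is 0.565, giving L* = 0.106/0.0217 = 4.89.

H* ≈ 29.3, L* ≈ 4.89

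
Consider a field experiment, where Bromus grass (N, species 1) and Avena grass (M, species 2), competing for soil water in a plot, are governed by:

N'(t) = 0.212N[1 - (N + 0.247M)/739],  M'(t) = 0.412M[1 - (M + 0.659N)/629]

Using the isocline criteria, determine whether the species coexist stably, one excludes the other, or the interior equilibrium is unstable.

stable coexistence

Compare the nullcline intercepts: K1/α12 = 739/0.247 = 2990 > K2 = 629; K2/α21 = 629/0.659 = 954 > K1 = 739.
Since both inequalities hold, each species can invade when rare, so the interior equilibrium is stable.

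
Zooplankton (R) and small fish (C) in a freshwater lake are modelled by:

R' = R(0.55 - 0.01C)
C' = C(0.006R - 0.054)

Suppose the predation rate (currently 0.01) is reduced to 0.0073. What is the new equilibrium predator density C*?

C* ≈ 75.3

At the interior fixed point, setting dR/dt = 0 with R > 0 fixes C* = (prey growth rate)/(RC coefficient) — independent of the other coefficients.
With the change, C* = 0.55/0.0073 = 75.3; it rises from 55.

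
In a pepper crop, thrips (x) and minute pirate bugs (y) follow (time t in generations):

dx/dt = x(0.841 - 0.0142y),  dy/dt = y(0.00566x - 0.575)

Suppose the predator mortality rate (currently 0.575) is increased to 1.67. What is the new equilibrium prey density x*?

x* ≈ 295

At the interior fixed point, setting dy/dt = 0 with y > 0 fixes x* = (predator death rate)/(xy coefficient) — independent of the other coefficients.
With the change, x* = 1.67/0.00566 = 295; it rises from 102.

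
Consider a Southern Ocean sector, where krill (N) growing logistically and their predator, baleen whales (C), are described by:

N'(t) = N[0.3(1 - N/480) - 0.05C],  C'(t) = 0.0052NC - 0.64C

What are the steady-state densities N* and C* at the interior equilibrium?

N* ≈ 123, C* ≈ 4.46

From dC/dt = 0 with C > 0: 0.0052N* = 0.64, so N* = 123.
Substitute into dN/dt = 0: 0.3(1 - 123/480) = 0.05C*.
The bracket is 0.744, giving C* = 0.223/0.05 = 4.46.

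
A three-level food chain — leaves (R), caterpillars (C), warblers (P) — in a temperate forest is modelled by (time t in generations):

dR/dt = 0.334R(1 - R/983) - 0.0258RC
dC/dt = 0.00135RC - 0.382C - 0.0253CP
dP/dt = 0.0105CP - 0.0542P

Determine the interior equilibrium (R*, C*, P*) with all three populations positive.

R* ≈ 591, C* ≈ 5.16, P* ≈ 16.4

From dP/dt = 0: 0.0105C* = 0.0542, so C* = 5.16.
From dR/dt = 0: 0.334(1 - R*/983) = 0.0258·5.16, giving R* = 983·(1 - 0.399) = 591.
From dC/dt = 0: 0.00135·591 - 0.382 = 0.0253P*, so P* = 0.416/0.0253 = 16.4.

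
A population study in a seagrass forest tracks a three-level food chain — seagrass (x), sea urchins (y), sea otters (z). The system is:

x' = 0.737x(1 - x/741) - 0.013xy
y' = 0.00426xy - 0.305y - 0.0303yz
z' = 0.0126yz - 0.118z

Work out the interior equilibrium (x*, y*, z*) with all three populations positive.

From dz/dt = 0: 0.0126y* = 0.118, so y* = 9.37.
From dx/dt = 0: 0.737(1 - x*/741) = 0.013·9.37, giving x* = 741·(1 - 0.165) = 619.
From dy/dt = 0: 0.00426·619 - 0.305 = 0.0303z*, so z* = 2.33/0.0303 = 76.9.

x* ≈ 619, y* ≈ 9.37, z* ≈ 76.9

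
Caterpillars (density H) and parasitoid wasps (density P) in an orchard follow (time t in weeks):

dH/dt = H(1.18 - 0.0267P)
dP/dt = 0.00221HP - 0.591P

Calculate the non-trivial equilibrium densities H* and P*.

Set dP/dt = 0 with P > 0: 0.00221H - 0.591 = 0, so H* = 0.591/0.00221 = 267.
Set dH/dt = 0 with H > 0: 1.18 - 0.0267P = 0, so P* = 1.18/0.0267 = 44.2.

H* ≈ 267, P* ≈ 44.2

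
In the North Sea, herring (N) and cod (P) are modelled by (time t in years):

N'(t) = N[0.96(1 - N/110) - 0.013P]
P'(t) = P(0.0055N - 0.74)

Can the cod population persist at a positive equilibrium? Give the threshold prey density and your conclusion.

The predator equation gives dP/dt > 0 only when N > 0.74/0.0055 = 135.
Without the predator, N → K = 110. Since 110 < 135, the predator cannot invade.

Threshold N = 135; K < 135, so no, the predator goes extinct.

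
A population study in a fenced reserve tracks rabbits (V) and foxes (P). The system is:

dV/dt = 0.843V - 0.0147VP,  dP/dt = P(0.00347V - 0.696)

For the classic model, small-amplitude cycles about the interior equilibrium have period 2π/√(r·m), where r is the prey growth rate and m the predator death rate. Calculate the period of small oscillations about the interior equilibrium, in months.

T ≈ 8.2 months

Here r = 0.843 and m = 0.696, so r·m = 0.587.
ω = √0.587 = 0.766 per month, hence T = 2π/ω ≈ 8.2 months.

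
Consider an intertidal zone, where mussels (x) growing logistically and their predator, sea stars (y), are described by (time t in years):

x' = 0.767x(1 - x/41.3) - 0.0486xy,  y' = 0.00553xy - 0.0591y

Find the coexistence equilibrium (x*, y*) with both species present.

From dy/dt = 0 with y > 0: 0.00553x* = 0.0591, so x* = 10.7.
Substitute into dx/dt = 0: 0.767(1 - 10.7/41.3) = 0.0486y*.
The bracket is 0.741, giving y* = 0.569/0.0486 = 11.7.

x* ≈ 10.7, y* ≈ 11.7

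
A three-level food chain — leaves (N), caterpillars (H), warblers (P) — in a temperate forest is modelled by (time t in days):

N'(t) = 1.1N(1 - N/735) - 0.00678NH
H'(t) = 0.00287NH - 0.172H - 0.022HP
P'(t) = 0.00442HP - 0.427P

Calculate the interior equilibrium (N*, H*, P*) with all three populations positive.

N* ≈ 297, H* ≈ 96.6, P* ≈ 31

From dP/dt = 0: 0.00442H* = 0.427, so H* = 96.6.
From dN/dt = 0: 1.1(1 - N*/735) = 0.00678·96.6, giving N* = 735·(1 - 0.595) = 297.
From dH/dt = 0: 0.00287·297 - 0.172 = 0.022P*, so P* = 0.681/0.022 = 31.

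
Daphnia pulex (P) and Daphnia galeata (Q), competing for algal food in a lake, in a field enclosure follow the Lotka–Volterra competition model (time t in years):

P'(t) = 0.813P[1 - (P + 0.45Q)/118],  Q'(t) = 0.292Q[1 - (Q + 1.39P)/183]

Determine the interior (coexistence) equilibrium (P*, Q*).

Setting both brackets to zero gives the nullclines P + 0.45Q = 118 and 1.39P + Q = 183.
Substituting Q = 183 - 1.39P into the first: P(1 - 0.45·1.39) = 118 - 0.45·183.
So P* = 35.6/0.375 = 95.2, and then Q* = 183 - 1.39·95.2 = 50.7.

P* ≈ 95.2, Q* ≈ 50.7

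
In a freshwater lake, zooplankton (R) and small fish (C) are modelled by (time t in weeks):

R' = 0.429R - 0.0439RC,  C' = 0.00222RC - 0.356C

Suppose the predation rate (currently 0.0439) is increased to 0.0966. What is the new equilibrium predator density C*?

At the interior fixed point, setting dR/dt = 0 with R > 0 fixes C* = (prey growth rate)/(RC coefficient) — independent of the other coefficients.
With the change, C* = 0.429/0.0966 = 4.44; it falls from 9.77.

C* ≈ 4.44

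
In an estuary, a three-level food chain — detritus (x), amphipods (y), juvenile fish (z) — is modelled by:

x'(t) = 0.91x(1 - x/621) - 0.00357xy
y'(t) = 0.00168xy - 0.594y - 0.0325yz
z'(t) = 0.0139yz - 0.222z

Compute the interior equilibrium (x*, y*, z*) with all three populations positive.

From dz/dt = 0: 0.0139y* = 0.222, so y* = 16.
From dx/dt = 0: 0.91(1 - x*/621) = 0.00357·16, giving x* = 621·(1 - 0.0627) = 582.
From dy/dt = 0: 0.00168·582 - 0.594 = 0.0325z*, so z* = 0.384/0.0325 = 11.8.

x* ≈ 582, y* ≈ 16, z* ≈ 11.8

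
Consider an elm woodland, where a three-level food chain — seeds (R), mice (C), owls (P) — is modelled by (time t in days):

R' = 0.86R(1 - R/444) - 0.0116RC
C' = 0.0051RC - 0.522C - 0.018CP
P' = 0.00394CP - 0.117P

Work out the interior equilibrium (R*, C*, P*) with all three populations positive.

R* ≈ 266, C* ≈ 29.7, P* ≈ 46.4

From dP/dt = 0: 0.00394C* = 0.117, so C* = 29.7.
From dR/dt = 0: 0.86(1 - R*/444) = 0.0116·29.7, giving R* = 444·(1 - 0.401) = 266.
From dC/dt = 0: 0.0051·266 - 0.522 = 0.018P*, so P* = 0.835/0.018 = 46.4.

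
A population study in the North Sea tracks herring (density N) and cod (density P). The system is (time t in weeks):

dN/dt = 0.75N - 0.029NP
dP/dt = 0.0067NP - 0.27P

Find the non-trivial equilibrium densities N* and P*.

N* ≈ 40.3, P* ≈ 25.9

Set dP/dt = 0 with P > 0: 0.0067N - 0.27 = 0, so N* = 0.27/0.0067 = 40.3.
Set dN/dt = 0 with N > 0: 0.75 - 0.029P = 0, so P* = 0.75/0.029 = 25.9.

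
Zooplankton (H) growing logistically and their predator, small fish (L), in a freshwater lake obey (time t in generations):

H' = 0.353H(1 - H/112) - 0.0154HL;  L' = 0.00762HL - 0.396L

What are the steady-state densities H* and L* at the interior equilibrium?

H* ≈ 52, L* ≈ 12.3

From dL/dt = 0 with L > 0: 0.00762H* = 0.396, so H* = 52.
Substitute into dH/dt = 0: 0.353(1 - 52/112) = 0.0154L*.
The bracket is 0.536, giving L* = 0.189/0.0154 = 12.3.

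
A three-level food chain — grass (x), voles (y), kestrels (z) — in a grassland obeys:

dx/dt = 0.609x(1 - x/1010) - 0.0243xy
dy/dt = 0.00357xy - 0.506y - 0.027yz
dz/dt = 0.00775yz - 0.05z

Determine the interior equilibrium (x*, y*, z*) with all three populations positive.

From dz/dt = 0: 0.00775y* = 0.05, so y* = 6.45.
From dx/dt = 0: 0.609(1 - x*/1010) = 0.0243·6.45, giving x* = 1010·(1 - 0.257) = 750.
From dy/dt = 0: 0.00357·750 - 0.506 = 0.027z*, so z* = 2.17/0.027 = 80.4.

x* ≈ 750, y* ≈ 6.45, z* ≈ 80.4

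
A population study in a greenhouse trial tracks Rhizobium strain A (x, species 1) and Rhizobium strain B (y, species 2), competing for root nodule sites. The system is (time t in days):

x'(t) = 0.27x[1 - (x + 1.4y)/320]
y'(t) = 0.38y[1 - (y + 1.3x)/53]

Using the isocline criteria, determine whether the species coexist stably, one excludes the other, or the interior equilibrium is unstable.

species 1 excludes species 2

Compare the nullcline intercepts: K1/α12 = 320/1.4 = 229 > K2 = 53; K2/α21 = 53/1.3 = 40.8 < K1 = 320.
Since the inequalities point opposite ways, species 1 can invade but species 2 cannot.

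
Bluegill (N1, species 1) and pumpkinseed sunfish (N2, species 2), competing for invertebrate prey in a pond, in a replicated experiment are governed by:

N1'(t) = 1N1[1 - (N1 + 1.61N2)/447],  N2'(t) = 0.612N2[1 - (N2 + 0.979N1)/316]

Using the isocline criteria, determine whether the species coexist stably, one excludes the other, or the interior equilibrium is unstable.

unstable coexistence (outcome depends on initial conditions)

Compare the nullcline intercepts: K1/α12 = 447/1.61 = 278 < K2 = 316; K2/α21 = 316/0.979 = 323 < K1 = 447.
Since both are reversed, neither can invade when rare; the interior point is a saddle.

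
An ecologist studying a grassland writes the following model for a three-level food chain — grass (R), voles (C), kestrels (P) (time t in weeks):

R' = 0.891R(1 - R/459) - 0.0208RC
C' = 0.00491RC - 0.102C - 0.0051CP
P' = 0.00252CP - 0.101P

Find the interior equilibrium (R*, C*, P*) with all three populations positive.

From dP/dt = 0: 0.00252C* = 0.101, so C* = 40.1.
From dR/dt = 0: 0.891(1 - R*/459) = 0.0208·40.1, giving R* = 459·(1 - 0.936) = 29.5.
From dC/dt = 0: 0.00491·29.5 - 0.102 = 0.0051P*, so P* = 0.0431/0.0051 = 8.44.

R* ≈ 29.5, C* ≈ 40.1, P* ≈ 8.44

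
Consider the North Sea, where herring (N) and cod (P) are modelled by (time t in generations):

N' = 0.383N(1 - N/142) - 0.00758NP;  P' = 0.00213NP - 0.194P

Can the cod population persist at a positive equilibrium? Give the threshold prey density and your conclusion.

The predator equation gives dP/dt > 0 only when N > 0.194/0.00213 = 91.1.
Without the predator, N → K = 142. Since 142 > 91.1, the predator can invade and persist.

Threshold N = 91.1; K > 91.1, so yes, the predator persists.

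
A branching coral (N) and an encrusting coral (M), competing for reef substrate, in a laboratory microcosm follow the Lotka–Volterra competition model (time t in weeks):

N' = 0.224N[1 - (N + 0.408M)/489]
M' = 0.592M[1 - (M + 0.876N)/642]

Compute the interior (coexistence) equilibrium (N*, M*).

N* ≈ 353, M* ≈ 332

Setting both brackets to zero gives the nullclines N + 0.408M = 489 and 0.876N + M = 642.
Substituting M = 642 - 0.876N into the first: N(1 - 0.408·0.876) = 489 - 0.408·642.
So N* = 227/0.643 = 353, and then M* = 642 - 0.876·353 = 332.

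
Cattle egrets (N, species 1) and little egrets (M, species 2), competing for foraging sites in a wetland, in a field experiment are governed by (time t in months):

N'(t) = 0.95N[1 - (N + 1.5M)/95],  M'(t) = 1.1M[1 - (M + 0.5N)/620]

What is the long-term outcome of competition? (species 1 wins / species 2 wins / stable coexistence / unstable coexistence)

Compare the nullcline intercepts: K1/α12 = 95/1.5 = 63.3 < K2 = 620; K2/α21 = 620/0.5 = 1240 > K1 = 95.
Since the inequalities point opposite ways, species 2 can invade but species 1 cannot.

species 2 excludes species 1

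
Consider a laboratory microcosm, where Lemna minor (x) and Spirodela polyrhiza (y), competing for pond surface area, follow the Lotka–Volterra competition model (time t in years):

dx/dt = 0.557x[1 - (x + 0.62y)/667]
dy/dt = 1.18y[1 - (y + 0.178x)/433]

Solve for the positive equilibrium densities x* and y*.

x* ≈ 448, y* ≈ 353

Setting both brackets to zero gives the nullclines x + 0.62y = 667 and 0.178x + y = 433.
Substituting y = 433 - 0.178x into the first: x(1 - 0.62·0.178) = 667 - 0.62·433.
So x* = 399/0.89 = 448, and then y* = 433 - 0.178·448 = 353.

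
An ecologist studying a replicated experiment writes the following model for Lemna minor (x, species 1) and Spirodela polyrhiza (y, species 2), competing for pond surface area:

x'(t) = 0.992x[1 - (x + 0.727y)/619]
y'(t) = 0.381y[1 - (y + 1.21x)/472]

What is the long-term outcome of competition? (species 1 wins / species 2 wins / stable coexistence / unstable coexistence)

species 1 excludes species 2

Compare the nullcline intercepts: K1/α12 = 619/0.727 = 851 > K2 = 472; K2/α21 = 472/1.21 = 390 < K1 = 619.
Since the inequalities point opposite ways, species 1 can invade but species 2 cannot.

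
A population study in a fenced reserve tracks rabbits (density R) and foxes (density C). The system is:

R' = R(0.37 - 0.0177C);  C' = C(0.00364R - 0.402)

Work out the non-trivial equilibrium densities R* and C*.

Set dC/dt = 0 with C > 0: 0.00364R - 0.402 = 0, so R* = 0.402/0.00364 = 110.
Set dR/dt = 0 with R > 0: 0.37 - 0.0177C = 0, so C* = 0.37/0.0177 = 20.9.

R* ≈ 110, C* ≈ 20.9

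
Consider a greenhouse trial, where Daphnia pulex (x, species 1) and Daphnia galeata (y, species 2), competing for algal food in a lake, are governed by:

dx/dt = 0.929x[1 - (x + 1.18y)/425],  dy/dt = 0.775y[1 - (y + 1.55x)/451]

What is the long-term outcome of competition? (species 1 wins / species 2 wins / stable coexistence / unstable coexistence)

Compare the nullcline intercepts: K1/α12 = 425/1.18 = 360 < K2 = 451; K2/α21 = 451/1.55 = 291 < K1 = 425.
Since both are reversed, neither can invade when rare; the interior point is a saddle.

unstable coexistence (outcome depends on initial conditions)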